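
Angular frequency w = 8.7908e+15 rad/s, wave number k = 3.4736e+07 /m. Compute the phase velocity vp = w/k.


vp = w / k
= 8.7908e+15 / 3.4736e+07
= 2.5307e+08 m/s

2.5307e+08


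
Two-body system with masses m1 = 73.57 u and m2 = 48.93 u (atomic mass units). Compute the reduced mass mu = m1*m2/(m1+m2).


mu = m1 * m2 / (m1 + m2)
= 73.57 * 48.93 / (73.57 + 48.93)
= 3599.7801 / 122.5
= 29.386 u

29.386


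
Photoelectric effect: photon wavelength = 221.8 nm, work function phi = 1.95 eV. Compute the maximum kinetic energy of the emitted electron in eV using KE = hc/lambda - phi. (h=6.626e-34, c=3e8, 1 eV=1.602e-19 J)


E_photon = hc / lambda
= (6.626e-34)(3e8) / (221.8e-9)
= 8.9621e-19 J
= 5.5943 eV
KE = E_photon - phi
= 5.5943 - 1.95
= 3.6443 eV

3.6443


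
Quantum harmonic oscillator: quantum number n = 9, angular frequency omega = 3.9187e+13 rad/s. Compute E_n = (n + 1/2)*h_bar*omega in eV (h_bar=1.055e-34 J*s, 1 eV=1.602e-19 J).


E = (n + 1/2) * h_bar * omega
= (9 + 0.5) * 1.055e-34 * 3.9187e+13
= 9.5 * 4.1342e-21
= 3.9275e-20 J
= 0.2452 eV

0.2452


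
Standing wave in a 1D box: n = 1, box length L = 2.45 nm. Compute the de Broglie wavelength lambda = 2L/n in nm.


lambda = 2L / n
= 2 * 2.45 / 1
= 4.9 / 1
= 4.9 nm

4.9


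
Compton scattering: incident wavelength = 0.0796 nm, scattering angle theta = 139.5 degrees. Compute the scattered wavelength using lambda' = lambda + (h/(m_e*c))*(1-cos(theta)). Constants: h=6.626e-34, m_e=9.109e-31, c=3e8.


Compton wavelength: h/(m_e*c) = 2.4247e-12 m
d_lambda = 2.4247e-12 * (1 - cos(139.5 deg))
= 2.4247e-12 * 1.760406
= 4.2685e-12 m = 0.004268 nm
lambda' = 0.0796 + 0.004268
= 0.083868 nm

0.083868


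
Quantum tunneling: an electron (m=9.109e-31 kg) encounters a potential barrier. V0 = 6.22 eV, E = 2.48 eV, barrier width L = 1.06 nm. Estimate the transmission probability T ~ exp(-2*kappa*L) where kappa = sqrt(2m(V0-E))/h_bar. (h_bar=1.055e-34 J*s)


V0 - E = 3.74 eV = 5.9915e-19 J
kappa = sqrt(2 * m * (V0-E)) / h_bar
= sqrt(2 * 9.109e-31 * 5.9915e-19) / 1.055e-34
= 9.9030e+09 /m
2*kappa*L = 2 * 9.9030e+09 * 1.06e-9
= 20.9943
T = exp(-20.9943) = 7.626123e-10

7.626123e-10


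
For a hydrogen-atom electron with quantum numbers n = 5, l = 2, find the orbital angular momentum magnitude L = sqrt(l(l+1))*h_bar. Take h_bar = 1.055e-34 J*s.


L = sqrt(l*(l+1)) * h_bar
= sqrt(2 * 3) * 1.055e-34
= sqrt(6) * 1.055e-34
= 2.4495 * 1.055e-34
= 2.5842e-34 J*s

2.5842e-34


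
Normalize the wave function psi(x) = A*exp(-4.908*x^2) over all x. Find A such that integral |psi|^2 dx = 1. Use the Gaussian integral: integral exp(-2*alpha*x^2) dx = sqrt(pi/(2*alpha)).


integral |psi|^2 dx = A^2 * sqrt(pi/(2*alpha)) = 1
A^2 = sqrt(2*alpha/pi)
= sqrt(2 * 4.908 / pi)
= 1.767634
A = sqrt(1.767634)
= 1.3295

1.3295


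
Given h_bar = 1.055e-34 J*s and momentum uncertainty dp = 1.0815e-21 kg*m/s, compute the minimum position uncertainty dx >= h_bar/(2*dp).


dx = h_bar / (2 * dp)
= 1.055e-34 / (2 * 1.0815e-21)
= 1.055e-34 / 2.1630e-21
= 4.8775e-14 m

4.8775e-14


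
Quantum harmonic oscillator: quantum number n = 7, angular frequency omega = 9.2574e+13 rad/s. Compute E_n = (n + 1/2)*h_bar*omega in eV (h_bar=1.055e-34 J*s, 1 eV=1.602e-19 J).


E = (n + 1/2) * h_bar * omega
= (7 + 0.5) * 1.055e-34 * 9.2574e+13
= 7.5 * 9.7666e-21
= 7.3249e-20 J
= 0.4572 eV

0.4572


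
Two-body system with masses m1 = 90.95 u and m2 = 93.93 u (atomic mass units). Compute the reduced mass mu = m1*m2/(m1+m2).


mu = m1 * m2 / (m1 + m2)
= 90.95 * 93.93 / (90.95 + 93.93)
= 8542.9335 / 184.88
= 46.208 u

46.208


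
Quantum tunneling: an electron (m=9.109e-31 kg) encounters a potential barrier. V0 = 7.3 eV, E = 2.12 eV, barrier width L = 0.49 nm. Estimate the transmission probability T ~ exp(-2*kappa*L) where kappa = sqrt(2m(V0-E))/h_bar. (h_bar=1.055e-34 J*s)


V0 - E = 5.18 eV = 8.2984e-19 J
kappa = sqrt(2 * m * (V0-E)) / h_bar
= sqrt(2 * 9.109e-31 * 8.2984e-19) / 1.055e-34
= 1.1655e+10 /m
2*kappa*L = 2 * 1.1655e+10 * 0.49e-9
= 11.4214
T = exp(-11.4214) = 1.095823e-05

1.095823e-05


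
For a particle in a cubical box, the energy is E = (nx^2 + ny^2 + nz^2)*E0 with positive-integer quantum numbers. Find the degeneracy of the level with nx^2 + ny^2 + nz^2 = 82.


Enumerate all (nx, ny, nz) with nx^2 + ny^2 + nz^2 = 82:
(3,3,8)
(3,8,3)
(8,3,3)
Total degeneracy = 3

3


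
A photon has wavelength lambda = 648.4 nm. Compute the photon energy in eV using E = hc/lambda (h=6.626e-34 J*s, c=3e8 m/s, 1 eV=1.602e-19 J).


E = hc / lambda
= (6.626e-34)(3e8) / (648.4e-9)
= 1.9878e-25 / 6.4840e-07
= 3.0657e-19 J
Converting to eV: 3.0657e-19 / 1.602e-19
= 1.9137 eV

1.9137


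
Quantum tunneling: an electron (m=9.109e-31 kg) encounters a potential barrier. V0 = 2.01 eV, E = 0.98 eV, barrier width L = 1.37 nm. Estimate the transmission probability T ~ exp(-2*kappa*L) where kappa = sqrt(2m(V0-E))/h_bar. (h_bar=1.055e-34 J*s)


V0 - E = 1.03 eV = 1.6501e-19 J
kappa = sqrt(2 * m * (V0-E)) / h_bar
= sqrt(2 * 9.109e-31 * 1.6501e-19) / 1.055e-34
= 5.1969e+09 /m
2*kappa*L = 2 * 5.1969e+09 * 1.37e-9
= 14.2396
T = exp(-14.2396) = 6.543540e-07

6.543540e-07


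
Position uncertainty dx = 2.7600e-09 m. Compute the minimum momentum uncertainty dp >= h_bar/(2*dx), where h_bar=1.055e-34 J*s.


dp = h_bar / (2 * dx)
= 1.055e-34 / (2 * 2.7600e-09)
= 1.055e-34 / 5.5200e-09
= 1.9112e-26 kg*m/s

1.9112e-26


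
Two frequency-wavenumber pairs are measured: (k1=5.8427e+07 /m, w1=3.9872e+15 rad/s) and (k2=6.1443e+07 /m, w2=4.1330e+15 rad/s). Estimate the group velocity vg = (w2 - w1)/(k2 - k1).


vg = (w2 - w1) / (k2 - k1)
= (4.1330e+15 - 3.9872e+15) / (6.1443e+07 - 5.8427e+07)
= 1.4580e+14 / 3.0160e+06
= 4.8342e+07 m/s

4.8342e+07


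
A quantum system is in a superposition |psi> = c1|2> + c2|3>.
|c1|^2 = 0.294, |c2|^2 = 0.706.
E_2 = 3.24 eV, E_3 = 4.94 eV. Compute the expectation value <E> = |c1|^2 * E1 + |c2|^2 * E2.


<E> = |c1|^2 * E1 + |c2|^2 * E2
= 0.294 * 3.24 + 0.706 * 4.94
= 0.9526 + 3.4876
= 4.4402 eV

4.4402


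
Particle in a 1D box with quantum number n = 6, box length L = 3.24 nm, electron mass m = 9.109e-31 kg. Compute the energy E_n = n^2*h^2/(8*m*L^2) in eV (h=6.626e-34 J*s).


E = n^2 * h^2 / (8 * m * L^2)
= 6^2 * (6.626e-34)^2 / (8 * 9.109e-31 * (3.24e-9)^2)
= 36 * 4.3904e-67 / (8 * 9.109e-31 * 1.0498e-17)
= 2.0661e-19 J
= 1.2897 eV

1.2897


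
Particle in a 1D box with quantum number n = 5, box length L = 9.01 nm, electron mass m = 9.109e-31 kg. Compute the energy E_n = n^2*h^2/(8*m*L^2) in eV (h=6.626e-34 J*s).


E = n^2 * h^2 / (8 * m * L^2)
= 5^2 * (6.626e-34)^2 / (8 * 9.109e-31 * (9.01e-9)^2)
= 25 * 4.3904e-67 / (8 * 9.109e-31 * 8.1180e-17)
= 1.8554e-20 J
= 0.1158 eV

0.1158


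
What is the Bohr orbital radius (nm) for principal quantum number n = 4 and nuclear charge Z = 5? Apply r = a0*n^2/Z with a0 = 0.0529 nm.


r = a0 * n^2 / Z
= 0.0529 * 4^2 / 5
= 0.0529 * 16 / 5
= 0.1693 nm

0.1693


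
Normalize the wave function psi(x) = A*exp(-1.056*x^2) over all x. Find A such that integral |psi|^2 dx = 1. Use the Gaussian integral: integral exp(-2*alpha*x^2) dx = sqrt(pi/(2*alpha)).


integral |psi|^2 dx = A^2 * sqrt(pi/(2*alpha)) = 1
A^2 = sqrt(2*alpha/pi)
= sqrt(2 * 1.056 / pi)
= 0.819921
A = sqrt(0.819921)
= 0.9055

0.9055


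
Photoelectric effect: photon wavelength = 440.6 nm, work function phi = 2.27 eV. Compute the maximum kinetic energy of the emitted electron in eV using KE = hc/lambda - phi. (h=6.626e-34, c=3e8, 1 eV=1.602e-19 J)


E_photon = hc / lambda
= (6.626e-34)(3e8) / (440.6e-9)
= 4.5116e-19 J
= 2.8162 eV
KE = E_photon - phi
= 2.8162 - 2.27
= 0.5462 eV

0.5462


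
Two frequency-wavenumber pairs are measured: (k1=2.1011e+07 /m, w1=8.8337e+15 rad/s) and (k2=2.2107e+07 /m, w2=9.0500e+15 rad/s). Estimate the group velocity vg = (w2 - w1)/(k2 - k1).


vg = (w2 - w1) / (k2 - k1)
= (9.0500e+15 - 8.8337e+15) / (2.2107e+07 - 2.1011e+07)
= 2.1630e+14 / 1.0960e+06
= 1.9735e+08 m/s

1.9735e+08


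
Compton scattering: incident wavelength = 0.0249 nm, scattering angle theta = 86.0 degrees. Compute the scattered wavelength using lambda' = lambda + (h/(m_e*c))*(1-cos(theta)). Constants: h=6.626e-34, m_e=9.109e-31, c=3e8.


Compton wavelength: h/(m_e*c) = 2.4247e-12 m
d_lambda = 2.4247e-12 * (1 - cos(86.0 deg))
= 2.4247e-12 * 0.930244
= 2.2556e-12 m = 0.002256 nm
lambda' = 0.0249 + 0.002256
= 0.027156 nm

0.027156


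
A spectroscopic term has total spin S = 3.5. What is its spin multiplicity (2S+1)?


Spin multiplicity = 2S + 1
= 2 * 3.5 + 1
= 7.0 + 1
= 8

8


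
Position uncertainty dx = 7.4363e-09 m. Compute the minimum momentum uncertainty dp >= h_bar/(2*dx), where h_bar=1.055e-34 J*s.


dp = h_bar / (2 * dx)
= 1.055e-34 / (2 * 7.4363e-09)
= 1.055e-34 / 1.4873e-08
= 7.0936e-27 kg*m/s

7.0936e-27


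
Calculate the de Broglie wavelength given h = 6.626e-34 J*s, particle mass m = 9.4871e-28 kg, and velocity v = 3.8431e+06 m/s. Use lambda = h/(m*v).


lambda = h / (m * v)
= 6.626e-34 / (9.4871e-28 * 3.8431e+06)
= 6.626e-34 / 3.6460e-21
= 1.8173e-13 m

1.8173e-13


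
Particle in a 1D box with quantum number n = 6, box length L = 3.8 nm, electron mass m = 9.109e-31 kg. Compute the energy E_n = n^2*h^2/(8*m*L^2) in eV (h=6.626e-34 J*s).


E = n^2 * h^2 / (8 * m * L^2)
= 6^2 * (6.626e-34)^2 / (8 * 9.109e-31 * (3.8e-9)^2)
= 36 * 4.3904e-67 / (8 * 9.109e-31 * 1.4440e-17)
= 1.5020e-19 J
= 0.9376 eV

0.9376


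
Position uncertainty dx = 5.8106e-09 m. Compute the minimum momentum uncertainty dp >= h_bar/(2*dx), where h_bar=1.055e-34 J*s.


dp = h_bar / (2 * dx)
= 1.055e-34 / (2 * 5.8106e-09)
= 1.055e-34 / 1.1621e-08
= 9.0782e-27 kg*m/s

9.0782e-27


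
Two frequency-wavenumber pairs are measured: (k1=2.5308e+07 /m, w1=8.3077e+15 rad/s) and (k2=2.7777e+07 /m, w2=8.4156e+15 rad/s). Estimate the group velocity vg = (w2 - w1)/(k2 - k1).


vg = (w2 - w1) / (k2 - k1)
= (8.4156e+15 - 8.3077e+15) / (2.7777e+07 - 2.5308e+07)
= 1.0790e+14 / 2.4690e+06
= 4.3702e+07 m/s

4.3702e+07


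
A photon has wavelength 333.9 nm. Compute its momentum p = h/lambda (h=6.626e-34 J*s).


p = h / lambda
= 6.626e-34 / (333.9e-9)
= 6.626e-34 / 3.3390e-07
= 1.9844e-27 kg*m/s

1.9844e-27


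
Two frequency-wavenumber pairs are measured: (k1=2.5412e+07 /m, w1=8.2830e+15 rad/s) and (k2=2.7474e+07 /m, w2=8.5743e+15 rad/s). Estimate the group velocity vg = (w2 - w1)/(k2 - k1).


vg = (w2 - w1) / (k2 - k1)
= (8.5743e+15 - 8.2830e+15) / (2.7474e+07 - 2.5412e+07)
= 2.9130e+14 / 2.0620e+06
= 1.4127e+08 m/s

1.4127e+08


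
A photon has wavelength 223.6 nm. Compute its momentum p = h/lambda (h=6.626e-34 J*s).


p = h / lambda
= 6.626e-34 / (223.6e-9)
= 6.626e-34 / 2.2360e-07
= 2.9633e-27 kg*m/s

2.9633e-27


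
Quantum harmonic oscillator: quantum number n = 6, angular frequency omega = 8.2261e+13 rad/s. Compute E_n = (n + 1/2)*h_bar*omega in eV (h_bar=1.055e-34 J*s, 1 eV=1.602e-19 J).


E = (n + 1/2) * h_bar * omega
= (6 + 0.5) * 1.055e-34 * 8.2261e+13
= 6.5 * 8.6785e-21
= 5.6410e-20 J
= 0.3521 eV

0.3521


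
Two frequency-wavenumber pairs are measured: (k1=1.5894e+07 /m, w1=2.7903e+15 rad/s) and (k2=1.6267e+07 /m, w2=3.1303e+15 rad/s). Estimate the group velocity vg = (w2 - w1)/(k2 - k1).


vg = (w2 - w1) / (k2 - k1)
= (3.1303e+15 - 2.7903e+15) / (1.6267e+07 - 1.5894e+07)
= 3.4000e+14 / 3.7300e+05
= 9.1153e+08 m/s

9.1153e+08


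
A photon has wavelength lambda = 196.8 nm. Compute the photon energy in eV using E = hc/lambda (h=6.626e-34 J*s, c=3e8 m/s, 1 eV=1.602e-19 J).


E = hc / lambda
= (6.626e-34)(3e8) / (196.8e-9)
= 1.9878e-25 / 1.9680e-07
= 1.0101e-18 J
Converting to eV: 1.0101e-18 / 1.602e-19
= 6.305 eV

6.305


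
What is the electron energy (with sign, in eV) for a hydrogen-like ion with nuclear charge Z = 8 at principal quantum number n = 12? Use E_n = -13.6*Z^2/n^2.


E_n = -13.6 * Z^2 / n^2
= -13.6 * 8^2 / 12^2
= -13.6 * 64 / 144
= -6.0444 eV

-6.0444


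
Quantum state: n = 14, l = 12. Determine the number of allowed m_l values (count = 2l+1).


m_l ranges from -l to +l in integer steps
So m_l goes from -12 to +12
Count = 2l + 1 = 2*12 + 1
= 25

25


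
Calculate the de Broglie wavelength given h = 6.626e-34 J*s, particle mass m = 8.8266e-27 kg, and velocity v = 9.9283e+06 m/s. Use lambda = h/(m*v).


lambda = h / (m * v)
= 6.626e-34 / (8.8266e-27 * 9.9283e+06)
= 6.626e-34 / 8.7633e-20
= 7.5611e-15 m

7.5611e-15


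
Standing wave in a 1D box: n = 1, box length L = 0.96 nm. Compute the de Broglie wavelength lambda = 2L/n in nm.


lambda = 2L / n
= 2 * 0.96 / 1
= 1.92 / 1
= 1.92 nm

1.92


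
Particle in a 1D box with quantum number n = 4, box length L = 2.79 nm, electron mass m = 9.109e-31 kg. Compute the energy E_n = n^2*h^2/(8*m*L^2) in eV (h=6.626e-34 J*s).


E = n^2 * h^2 / (8 * m * L^2)
= 4^2 * (6.626e-34)^2 / (8 * 9.109e-31 * (2.79e-9)^2)
= 16 * 4.3904e-67 / (8 * 9.109e-31 * 7.7841e-18)
= 1.2384e-19 J
= 0.773 eV

0.773


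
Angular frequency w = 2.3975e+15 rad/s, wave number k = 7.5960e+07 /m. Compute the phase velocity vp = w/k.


vp = w / k
= 2.3975e+15 / 7.5960e+07
= 3.1563e+07 m/s

3.1563e+07


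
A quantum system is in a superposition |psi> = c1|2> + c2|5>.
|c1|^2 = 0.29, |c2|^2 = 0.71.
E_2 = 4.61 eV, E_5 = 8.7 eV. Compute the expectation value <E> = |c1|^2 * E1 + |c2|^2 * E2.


<E> = |c1|^2 * E1 + |c2|^2 * E2
= 0.29 * 4.61 + 0.71 * 8.7
= 1.3369 + 6.177
= 7.5139 eV

7.5139


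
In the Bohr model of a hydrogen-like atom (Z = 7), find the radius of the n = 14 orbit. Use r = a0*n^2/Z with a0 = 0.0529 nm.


r = a0 * n^2 / Z
= 0.0529 * 14^2 / 7
= 0.0529 * 196 / 7
= 1.4812 nm

1.4812


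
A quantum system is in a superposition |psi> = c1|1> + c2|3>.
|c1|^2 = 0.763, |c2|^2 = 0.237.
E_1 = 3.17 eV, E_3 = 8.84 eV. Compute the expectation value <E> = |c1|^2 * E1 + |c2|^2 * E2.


<E> = |c1|^2 * E1 + |c2|^2 * E2
= 0.763 * 3.17 + 0.237 * 8.84
= 2.4187 + 2.0951
= 4.5138 eV

4.5138


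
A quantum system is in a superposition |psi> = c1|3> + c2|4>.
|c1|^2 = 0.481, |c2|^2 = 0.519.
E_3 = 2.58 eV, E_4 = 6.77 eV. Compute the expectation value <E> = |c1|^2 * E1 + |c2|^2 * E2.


<E> = |c1|^2 * E1 + |c2|^2 * E2
= 0.481 * 2.58 + 0.519 * 6.77
= 1.241 + 3.5136
= 4.7546 eV

4.7546


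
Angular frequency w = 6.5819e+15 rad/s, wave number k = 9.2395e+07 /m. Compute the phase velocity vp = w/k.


vp = w / k
= 6.5819e+15 / 9.2395e+07
= 7.1237e+07 m/s

7.1237e+07


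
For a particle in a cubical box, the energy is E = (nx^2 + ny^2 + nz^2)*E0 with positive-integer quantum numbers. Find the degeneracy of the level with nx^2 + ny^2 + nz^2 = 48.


Enumerate all (nx, ny, nz) with nx^2 + ny^2 + nz^2 = 48:
(4,4,4)
Total degeneracy = 1

1


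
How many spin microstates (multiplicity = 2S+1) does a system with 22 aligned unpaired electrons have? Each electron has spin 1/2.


Total spin S = N * (1/2) = 22 * 0.5 = 11.0
Spin multiplicity = 2S + 1
= 2 * 11.0 + 1
= 23

23


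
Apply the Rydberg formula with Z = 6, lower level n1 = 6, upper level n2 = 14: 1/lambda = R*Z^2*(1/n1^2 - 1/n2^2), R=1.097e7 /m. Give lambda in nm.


1/lambda = R * Z^2 * (1/n1^2 - 1/n2^2)
= 1.097e7 * 6^2 * (1/6^2 - 1/14^2)
= 1.097e7 * 36 * (0.027778 - 0.005102)
= 8.9551e+06 /m
lambda = 1 / 8.9551e+06
= 111.6682 nm

111.6682


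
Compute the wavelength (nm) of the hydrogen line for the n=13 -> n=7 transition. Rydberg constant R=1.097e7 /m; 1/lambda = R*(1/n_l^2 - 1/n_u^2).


1/lambda = R * (1/n_l^2 - 1/n_u^2)
= 1.097e7 * (1/7^2 - 1/13^2)
= 1.097e7 * (0.020408 - 0.005917)
= 1.097e7 * 0.014491
= 1.5897e+05 /m
lambda = 1 / 1.5897e+05 = 6290.6411 nm

6290.6411


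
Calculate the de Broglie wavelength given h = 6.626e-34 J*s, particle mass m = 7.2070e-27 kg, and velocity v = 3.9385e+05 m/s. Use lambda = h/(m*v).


lambda = h / (m * v)
= 6.626e-34 / (7.2070e-27 * 3.9385e+05)
= 6.626e-34 / 2.8385e-21
= 2.3344e-13 m

2.3344e-13


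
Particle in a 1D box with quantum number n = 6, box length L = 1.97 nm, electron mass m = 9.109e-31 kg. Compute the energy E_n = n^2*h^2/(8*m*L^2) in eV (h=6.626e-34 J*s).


E = n^2 * h^2 / (8 * m * L^2)
= 6^2 * (6.626e-34)^2 / (8 * 9.109e-31 * (1.97e-9)^2)
= 36 * 4.3904e-67 / (8 * 9.109e-31 * 3.8809e-18)
= 5.5887e-19 J
= 3.4886 eV

3.4886


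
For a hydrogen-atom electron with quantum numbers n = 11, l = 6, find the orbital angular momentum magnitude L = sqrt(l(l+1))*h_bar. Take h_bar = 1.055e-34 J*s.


L = sqrt(l*(l+1)) * h_bar
= sqrt(6 * 7) * 1.055e-34
= sqrt(42) * 1.055e-34
= 6.4807 * 1.055e-34
= 6.8372e-34 J*s

6.8372e-34


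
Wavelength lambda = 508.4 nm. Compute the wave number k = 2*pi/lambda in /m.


k = 2 * pi / lambda
= 6.2832 / (508.4e-9)
= 6.2832 / 5.0840e-07
= 1.2359e+07 /m

1.2359e+07


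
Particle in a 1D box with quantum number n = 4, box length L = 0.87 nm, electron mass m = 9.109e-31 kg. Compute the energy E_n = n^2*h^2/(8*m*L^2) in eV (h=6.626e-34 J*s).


E = n^2 * h^2 / (8 * m * L^2)
= 4^2 * (6.626e-34)^2 / (8 * 9.109e-31 * (0.87e-9)^2)
= 16 * 4.3904e-67 / (8 * 9.109e-31 * 7.5690e-19)
= 1.2736e-18 J
= 7.9499 eV

7.9499


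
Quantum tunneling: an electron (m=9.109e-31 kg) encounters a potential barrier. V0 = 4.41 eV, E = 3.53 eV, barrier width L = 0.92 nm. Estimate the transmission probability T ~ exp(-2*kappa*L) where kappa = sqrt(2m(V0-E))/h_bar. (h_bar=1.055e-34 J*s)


V0 - E = 0.88 eV = 1.4098e-19 J
kappa = sqrt(2 * m * (V0-E)) / h_bar
= sqrt(2 * 9.109e-31 * 1.4098e-19) / 1.055e-34
= 4.8036e+09 /m
2*kappa*L = 2 * 4.8036e+09 * 0.92e-9
= 8.8387
T = exp(-8.8387) = 1.450114e-04

1.450114e-04


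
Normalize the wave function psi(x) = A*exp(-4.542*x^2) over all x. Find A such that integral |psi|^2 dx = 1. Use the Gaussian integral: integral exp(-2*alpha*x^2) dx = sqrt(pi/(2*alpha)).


integral |psi|^2 dx = A^2 * sqrt(pi/(2*alpha)) = 1
A^2 = sqrt(2*alpha/pi)
= sqrt(2 * 4.542 / pi)
= 1.700449
A = sqrt(1.700449)
= 1.304

1.304


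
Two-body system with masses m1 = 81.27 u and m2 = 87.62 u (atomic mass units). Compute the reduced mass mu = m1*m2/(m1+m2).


mu = m1 * m2 / (m1 + m2)
= 81.27 * 87.62 / (81.27 + 87.62)
= 7120.8774 / 168.89
= 42.1628 u

42.1628


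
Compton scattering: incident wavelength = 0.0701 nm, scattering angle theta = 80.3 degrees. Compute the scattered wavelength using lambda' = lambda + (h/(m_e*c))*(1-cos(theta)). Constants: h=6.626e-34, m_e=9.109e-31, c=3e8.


Compton wavelength: h/(m_e*c) = 2.4247e-12 m
d_lambda = 2.4247e-12 * (1 - cos(80.3 deg))
= 2.4247e-12 * 0.831511
= 2.0162e-12 m = 0.002016 nm
lambda' = 0.0701 + 0.002016
= 0.072116 nm

0.072116


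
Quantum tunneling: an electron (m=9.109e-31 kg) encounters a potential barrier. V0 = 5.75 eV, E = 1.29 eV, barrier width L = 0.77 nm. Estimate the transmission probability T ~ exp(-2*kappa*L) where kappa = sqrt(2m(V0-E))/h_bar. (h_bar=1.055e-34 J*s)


V0 - E = 4.46 eV = 7.1449e-19 J
kappa = sqrt(2 * m * (V0-E)) / h_bar
= sqrt(2 * 9.109e-31 * 7.1449e-19) / 1.055e-34
= 1.0814e+10 /m
2*kappa*L = 2 * 1.0814e+10 * 0.77e-9
= 16.654
T = exp(-16.654) = 5.851683e-08

5.851683e-08


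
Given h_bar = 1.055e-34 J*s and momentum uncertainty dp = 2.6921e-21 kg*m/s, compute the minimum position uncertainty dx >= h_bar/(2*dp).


dx = h_bar / (2 * dp)
= 1.055e-34 / (2 * 2.6921e-21)
= 1.055e-34 / 5.3842e-21
= 1.9594e-14 m

1.9594e-14


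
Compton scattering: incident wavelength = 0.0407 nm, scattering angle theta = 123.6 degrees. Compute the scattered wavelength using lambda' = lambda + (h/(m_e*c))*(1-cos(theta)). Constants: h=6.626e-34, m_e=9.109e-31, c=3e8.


Compton wavelength: h/(m_e*c) = 2.4247e-12 m
d_lambda = 2.4247e-12 * (1 - cos(123.6 deg))
= 2.4247e-12 * 1.553392
= 3.7665e-12 m = 0.003767 nm
lambda' = 0.0407 + 0.003767
= 0.044467 nm

0.044467


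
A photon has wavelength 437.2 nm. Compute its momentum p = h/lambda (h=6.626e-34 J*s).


p = h / lambda
= 6.626e-34 / (437.2e-9)
= 6.626e-34 / 4.3720e-07
= 1.5156e-27 kg*m/s

1.5156e-27


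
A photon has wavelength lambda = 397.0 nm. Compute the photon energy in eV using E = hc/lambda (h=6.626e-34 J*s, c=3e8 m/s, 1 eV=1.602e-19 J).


E = hc / lambda
= (6.626e-34)(3e8) / (397.0e-9)
= 1.9878e-25 / 3.9700e-07
= 5.0071e-19 J
Converting to eV: 5.0071e-19 / 1.602e-19
= 3.1255 eV

3.1255


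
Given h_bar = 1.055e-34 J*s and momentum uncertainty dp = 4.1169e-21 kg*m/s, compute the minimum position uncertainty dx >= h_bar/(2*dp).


dx = h_bar / (2 * dp)
= 1.055e-34 / (2 * 4.1169e-21)
= 1.055e-34 / 8.2338e-21
= 1.2813e-14 m

1.2813e-14


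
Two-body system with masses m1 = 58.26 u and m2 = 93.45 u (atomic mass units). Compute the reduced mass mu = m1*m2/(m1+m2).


mu = m1 * m2 / (m1 + m2)
= 58.26 * 93.45 / (58.26 + 93.45)
= 5444.397 / 151.71
= 35.8869 u

35.8869


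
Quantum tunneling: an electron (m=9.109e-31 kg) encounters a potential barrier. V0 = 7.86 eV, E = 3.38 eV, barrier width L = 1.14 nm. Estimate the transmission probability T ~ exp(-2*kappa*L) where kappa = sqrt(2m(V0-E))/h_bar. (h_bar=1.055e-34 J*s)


V0 - E = 4.48 eV = 7.1770e-19 J
kappa = sqrt(2 * m * (V0-E)) / h_bar
= sqrt(2 * 9.109e-31 * 7.1770e-19) / 1.055e-34
= 1.0838e+10 /m
2*kappa*L = 2 * 1.0838e+10 * 1.14e-9
= 24.7117
T = exp(-24.7117) = 1.852831e-11

1.852831e-11


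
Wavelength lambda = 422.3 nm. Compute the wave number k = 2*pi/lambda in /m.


k = 2 * pi / lambda
= 6.2832 / (422.3e-9)
= 6.2832 / 4.2230e-07
= 1.4878e+07 /m

1.4878e+07


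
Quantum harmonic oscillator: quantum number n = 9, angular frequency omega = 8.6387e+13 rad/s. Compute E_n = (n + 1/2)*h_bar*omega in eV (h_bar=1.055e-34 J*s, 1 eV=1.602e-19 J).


E = (n + 1/2) * h_bar * omega
= (9 + 0.5) * 1.055e-34 * 8.6387e+13
= 9.5 * 9.1138e-21
= 8.6581e-20 J
= 0.5405 eV

0.5405


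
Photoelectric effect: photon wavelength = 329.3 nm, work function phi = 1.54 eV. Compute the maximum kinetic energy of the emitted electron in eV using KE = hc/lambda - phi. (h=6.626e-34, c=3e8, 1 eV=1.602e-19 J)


E_photon = hc / lambda
= (6.626e-34)(3e8) / (329.3e-9)
= 6.0364e-19 J
= 3.7681 eV
KE = E_photon - phi
= 3.7681 - 1.54
= 2.2281 eV

2.2281


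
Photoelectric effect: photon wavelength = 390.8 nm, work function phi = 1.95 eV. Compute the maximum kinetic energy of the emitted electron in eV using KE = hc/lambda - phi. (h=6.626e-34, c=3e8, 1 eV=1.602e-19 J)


E_photon = hc / lambda
= (6.626e-34)(3e8) / (390.8e-9)
= 5.0865e-19 J
= 3.1751 eV
KE = E_photon - phi
= 3.1751 - 1.95
= 1.2251 eV

1.2251


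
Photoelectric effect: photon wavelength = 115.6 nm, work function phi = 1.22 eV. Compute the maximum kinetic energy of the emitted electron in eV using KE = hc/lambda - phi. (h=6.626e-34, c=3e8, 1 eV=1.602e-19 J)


E_photon = hc / lambda
= (6.626e-34)(3e8) / (115.6e-9)
= 1.7196e-18 J
= 10.7338 eV
KE = E_photon - phi
= 10.7338 - 1.22
= 9.5138 eV

9.5138


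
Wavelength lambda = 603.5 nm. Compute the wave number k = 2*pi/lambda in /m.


k = 2 * pi / lambda
= 6.2832 / (603.5e-9)
= 6.2832 / 6.0350e-07
= 1.0411e+07 /m

1.0411e+07


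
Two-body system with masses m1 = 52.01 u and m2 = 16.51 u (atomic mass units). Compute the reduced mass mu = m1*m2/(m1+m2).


mu = m1 * m2 / (m1 + m2)
= 52.01 * 16.51 / (52.01 + 16.51)
= 858.6851 / 68.52
= 12.5319 u

12.5319


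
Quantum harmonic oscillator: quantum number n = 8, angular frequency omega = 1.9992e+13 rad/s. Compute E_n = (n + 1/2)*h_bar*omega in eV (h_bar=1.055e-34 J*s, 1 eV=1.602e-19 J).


E = (n + 1/2) * h_bar * omega
= (8 + 0.5) * 1.055e-34 * 1.9992e+13
= 8.5 * 2.1092e-21
= 1.7928e-20 J
= 0.1119 eV

0.1119


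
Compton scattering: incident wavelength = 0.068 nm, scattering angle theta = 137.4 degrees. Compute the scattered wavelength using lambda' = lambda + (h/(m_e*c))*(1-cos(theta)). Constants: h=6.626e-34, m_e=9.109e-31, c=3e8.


Compton wavelength: h/(m_e*c) = 2.4247e-12 m
d_lambda = 2.4247e-12 * (1 - cos(137.4 deg))
= 2.4247e-12 * 1.736097
= 4.2095e-12 m = 0.00421 nm
lambda' = 0.068 + 0.00421
= 0.07221 nm

0.07221


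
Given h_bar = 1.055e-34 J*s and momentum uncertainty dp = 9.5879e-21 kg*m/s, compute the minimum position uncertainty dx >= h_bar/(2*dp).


dx = h_bar / (2 * dp)
= 1.055e-34 / (2 * 9.5879e-21)
= 1.055e-34 / 1.9176e-20
= 5.5017e-15 m

5.5017e-15


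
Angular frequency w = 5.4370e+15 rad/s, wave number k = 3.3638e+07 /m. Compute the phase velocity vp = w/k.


vp = w / k
= 5.4370e+15 / 3.3638e+07
= 1.6163e+08 m/s

1.6163e+08


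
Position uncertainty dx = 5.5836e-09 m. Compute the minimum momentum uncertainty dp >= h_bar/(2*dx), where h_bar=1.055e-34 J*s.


dp = h_bar / (2 * dx)
= 1.055e-34 / (2 * 5.5836e-09)
= 1.055e-34 / 1.1167e-08
= 9.4473e-27 kg*m/s

9.4473e-27


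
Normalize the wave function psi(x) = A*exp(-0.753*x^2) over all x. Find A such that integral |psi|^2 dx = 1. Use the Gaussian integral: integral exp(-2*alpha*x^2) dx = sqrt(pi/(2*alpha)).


integral |psi|^2 dx = A^2 * sqrt(pi/(2*alpha)) = 1
A^2 = sqrt(2*alpha/pi)
= sqrt(2 * 0.753 / pi)
= 0.692369
A = sqrt(0.692369)
= 0.8321

0.8321


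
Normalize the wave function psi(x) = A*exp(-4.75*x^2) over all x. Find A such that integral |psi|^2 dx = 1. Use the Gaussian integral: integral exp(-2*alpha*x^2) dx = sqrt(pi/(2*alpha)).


integral |psi|^2 dx = A^2 * sqrt(pi/(2*alpha)) = 1
A^2 = sqrt(2*alpha/pi)
= sqrt(2 * 4.75 / pi)
= 1.738949
A = sqrt(1.738949)
= 1.3187

1.3187


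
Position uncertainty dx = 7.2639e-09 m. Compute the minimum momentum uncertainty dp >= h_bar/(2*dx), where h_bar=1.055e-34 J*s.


dp = h_bar / (2 * dx)
= 1.055e-34 / (2 * 7.2639e-09)
= 1.055e-34 / 1.4528e-08
= 7.2619e-27 kg*m/s

7.2619e-27


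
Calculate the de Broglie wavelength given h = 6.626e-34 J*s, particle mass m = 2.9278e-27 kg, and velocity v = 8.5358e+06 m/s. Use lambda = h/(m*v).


lambda = h / (m * v)
= 6.626e-34 / (2.9278e-27 * 8.5358e+06)
= 6.626e-34 / 2.4991e-20
= 2.6513e-14 m

2.6513e-14


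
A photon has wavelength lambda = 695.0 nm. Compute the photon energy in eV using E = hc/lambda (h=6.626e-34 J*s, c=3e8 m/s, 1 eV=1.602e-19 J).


E = hc / lambda
= (6.626e-34)(3e8) / (695.0e-9)
= 1.9878e-25 / 6.9500e-07
= 2.8601e-19 J
Converting to eV: 2.8601e-19 / 1.602e-19
= 1.7854 eV

1.7854


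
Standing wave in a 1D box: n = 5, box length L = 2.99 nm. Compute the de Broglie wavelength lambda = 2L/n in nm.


lambda = 2L / n
= 2 * 2.99 / 5
= 5.98 / 5
= 1.196 nm

1.196


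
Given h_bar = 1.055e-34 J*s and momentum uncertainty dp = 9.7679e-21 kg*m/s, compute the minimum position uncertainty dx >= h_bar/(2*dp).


dx = h_bar / (2 * dp)
= 1.055e-34 / (2 * 9.7679e-21)
= 1.055e-34 / 1.9536e-20
= 5.4003e-15 m

5.4003e-15


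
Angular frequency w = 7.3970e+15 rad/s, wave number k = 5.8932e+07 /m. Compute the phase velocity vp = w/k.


vp = w / k
= 7.3970e+15 / 5.8932e+07
= 1.2552e+08 m/s

1.2552e+08


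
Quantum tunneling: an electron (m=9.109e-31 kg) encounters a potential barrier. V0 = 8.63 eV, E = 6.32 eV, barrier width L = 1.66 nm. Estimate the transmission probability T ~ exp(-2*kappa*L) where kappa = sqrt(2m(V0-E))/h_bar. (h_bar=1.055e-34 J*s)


V0 - E = 2.31 eV = 3.7006e-19 J
kappa = sqrt(2 * m * (V0-E)) / h_bar
= sqrt(2 * 9.109e-31 * 3.7006e-19) / 1.055e-34
= 7.7828e+09 /m
2*kappa*L = 2 * 7.7828e+09 * 1.66e-9
= 25.8389
T = exp(-25.8389) = 6.002457e-12

6.002457e-12


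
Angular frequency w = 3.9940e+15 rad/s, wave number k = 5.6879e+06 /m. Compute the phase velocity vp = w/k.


vp = w / k
= 3.9940e+15 / 5.6879e+06
= 7.0219e+08 m/s

7.0219e+08


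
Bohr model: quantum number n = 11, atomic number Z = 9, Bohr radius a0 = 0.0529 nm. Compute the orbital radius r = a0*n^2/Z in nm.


r = a0 * n^2 / Z
= 0.0529 * 11^2 / 9
= 0.0529 * 121 / 9
= 0.7112 nm

0.7112


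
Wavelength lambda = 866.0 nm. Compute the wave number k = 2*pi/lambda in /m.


k = 2 * pi / lambda
= 6.2832 / (866.0e-9)
= 6.2832 / 8.6600e-07
= 7.2554e+06 /m

7.2554e+06


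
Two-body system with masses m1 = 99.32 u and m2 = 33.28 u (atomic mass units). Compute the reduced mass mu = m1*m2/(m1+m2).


mu = m1 * m2 / (m1 + m2)
= 99.32 * 33.28 / (99.32 + 33.28)
= 3305.3696 / 132.6
= 24.9274 u

24.9274


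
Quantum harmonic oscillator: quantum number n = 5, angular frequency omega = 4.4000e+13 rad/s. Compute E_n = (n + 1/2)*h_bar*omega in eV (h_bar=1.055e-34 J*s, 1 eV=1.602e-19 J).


E = (n + 1/2) * h_bar * omega
= (5 + 0.5) * 1.055e-34 * 4.4000e+13
= 5.5 * 4.6420e-21
= 2.5531e-20 J
= 0.1594 eV

0.1594


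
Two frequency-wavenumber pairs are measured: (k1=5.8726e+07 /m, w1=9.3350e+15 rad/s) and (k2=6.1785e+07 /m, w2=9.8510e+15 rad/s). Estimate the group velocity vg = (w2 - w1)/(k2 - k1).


vg = (w2 - w1) / (k2 - k1)
= (9.8510e+15 - 9.3350e+15) / (6.1785e+07 - 5.8726e+07)
= 5.1600e+14 / 3.0590e+06
= 1.6868e+08 m/s

1.6868e+08


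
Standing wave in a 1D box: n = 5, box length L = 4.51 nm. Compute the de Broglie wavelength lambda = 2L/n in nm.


lambda = 2L / n
= 2 * 4.51 / 5
= 9.02 / 5
= 1.804 nm

1.804


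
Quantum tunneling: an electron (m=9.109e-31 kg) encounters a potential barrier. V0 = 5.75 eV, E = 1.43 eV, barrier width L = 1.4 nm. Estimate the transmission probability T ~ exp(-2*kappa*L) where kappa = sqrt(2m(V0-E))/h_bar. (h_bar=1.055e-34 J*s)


V0 - E = 4.32 eV = 6.9206e-19 J
kappa = sqrt(2 * m * (V0-E)) / h_bar
= sqrt(2 * 9.109e-31 * 6.9206e-19) / 1.055e-34
= 1.0643e+10 /m
2*kappa*L = 2 * 1.0643e+10 * 1.4e-9
= 29.8009
T = exp(-29.8009) = 1.141940e-13

1.141940e-13


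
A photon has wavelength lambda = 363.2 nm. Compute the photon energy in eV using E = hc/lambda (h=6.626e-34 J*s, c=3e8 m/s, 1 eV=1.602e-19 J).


E = hc / lambda
= (6.626e-34)(3e8) / (363.2e-9)
= 1.9878e-25 / 3.6320e-07
= 5.4730e-19 J
Converting to eV: 5.4730e-19 / 1.602e-19
= 3.4164 eV

3.4164


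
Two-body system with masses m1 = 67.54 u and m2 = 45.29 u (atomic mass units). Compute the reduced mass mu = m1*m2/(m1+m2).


mu = m1 * m2 / (m1 + m2)
= 67.54 * 45.29 / (67.54 + 45.29)
= 3058.8866 / 112.83
= 27.1106 u

27.1106


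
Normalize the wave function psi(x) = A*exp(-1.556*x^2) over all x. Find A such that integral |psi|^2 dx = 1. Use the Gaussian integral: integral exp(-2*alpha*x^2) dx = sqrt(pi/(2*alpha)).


integral |psi|^2 dx = A^2 * sqrt(pi/(2*alpha)) = 1
A^2 = sqrt(2*alpha/pi)
= sqrt(2 * 1.556 / pi)
= 0.995279
A = sqrt(0.995279)
= 0.9976

0.9976


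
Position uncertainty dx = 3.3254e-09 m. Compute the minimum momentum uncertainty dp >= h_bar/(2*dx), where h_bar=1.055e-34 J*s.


dp = h_bar / (2 * dx)
= 1.055e-34 / (2 * 3.3254e-09)
= 1.055e-34 / 6.6508e-09
= 1.5863e-26 kg*m/s

1.5863e-26


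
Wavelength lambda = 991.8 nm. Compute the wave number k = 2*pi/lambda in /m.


k = 2 * pi / lambda
= 6.2832 / (991.8e-9)
= 6.2832 / 9.9180e-07
= 6.3351e+06 /m

6.3351e+06


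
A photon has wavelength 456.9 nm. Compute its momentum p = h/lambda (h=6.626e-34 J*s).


p = h / lambda
= 6.626e-34 / (456.9e-9)
= 6.626e-34 / 4.5690e-07
= 1.4502e-27 kg*m/s

1.4502e-27


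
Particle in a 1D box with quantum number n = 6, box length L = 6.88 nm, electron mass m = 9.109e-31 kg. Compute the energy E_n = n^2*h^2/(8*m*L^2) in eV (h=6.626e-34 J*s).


E = n^2 * h^2 / (8 * m * L^2)
= 6^2 * (6.626e-34)^2 / (8 * 9.109e-31 * (6.88e-9)^2)
= 36 * 4.3904e-67 / (8 * 9.109e-31 * 4.7334e-17)
= 4.5821e-20 J
= 0.286 eV

0.286


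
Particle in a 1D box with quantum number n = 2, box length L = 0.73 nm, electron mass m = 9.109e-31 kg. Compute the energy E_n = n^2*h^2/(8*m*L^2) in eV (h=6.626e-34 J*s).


E = n^2 * h^2 / (8 * m * L^2)
= 2^2 * (6.626e-34)^2 / (8 * 9.109e-31 * (0.73e-9)^2)
= 4 * 4.3904e-67 / (8 * 9.109e-31 * 5.3290e-19)
= 4.5223e-19 J
= 2.8229 eV

2.8229


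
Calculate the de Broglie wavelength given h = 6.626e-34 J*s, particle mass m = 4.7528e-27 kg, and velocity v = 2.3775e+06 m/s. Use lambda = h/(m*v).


lambda = h / (m * v)
= 6.626e-34 / (4.7528e-27 * 2.3775e+06)
= 6.626e-34 / 1.1300e-20
= 5.8638e-14 m

5.8638e-14


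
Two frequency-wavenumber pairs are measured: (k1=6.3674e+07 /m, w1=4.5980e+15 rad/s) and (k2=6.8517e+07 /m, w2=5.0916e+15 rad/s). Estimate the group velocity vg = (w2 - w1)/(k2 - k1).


vg = (w2 - w1) / (k2 - k1)
= (5.0916e+15 - 4.5980e+15) / (6.8517e+07 - 6.3674e+07)
= 4.9360e+14 / 4.8430e+06
= 1.0192e+08 m/s

1.0192e+08


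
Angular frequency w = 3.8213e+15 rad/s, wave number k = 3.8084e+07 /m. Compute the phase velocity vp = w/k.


vp = w / k
= 3.8213e+15 / 3.8084e+07
= 1.0034e+08 m/s

1.0034e+08


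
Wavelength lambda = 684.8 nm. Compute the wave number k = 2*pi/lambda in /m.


k = 2 * pi / lambda
= 6.2832 / (684.8e-9)
= 6.2832 / 6.8480e-07
= 9.1752e+06 /m

9.1752e+06


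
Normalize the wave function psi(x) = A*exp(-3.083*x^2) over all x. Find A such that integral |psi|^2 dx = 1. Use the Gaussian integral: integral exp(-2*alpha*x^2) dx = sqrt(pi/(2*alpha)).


integral |psi|^2 dx = A^2 * sqrt(pi/(2*alpha)) = 1
A^2 = sqrt(2*alpha/pi)
= sqrt(2 * 3.083 / pi)
= 1.400964
A = sqrt(1.400964)
= 1.1836

1.1836


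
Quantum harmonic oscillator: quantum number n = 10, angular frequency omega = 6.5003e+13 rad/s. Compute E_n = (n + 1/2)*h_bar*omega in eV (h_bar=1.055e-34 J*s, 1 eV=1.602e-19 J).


E = (n + 1/2) * h_bar * omega
= (10 + 0.5) * 1.055e-34 * 6.5003e+13
= 10.5 * 6.8578e-21
= 7.2007e-20 J
= 0.4495 eV

0.4495


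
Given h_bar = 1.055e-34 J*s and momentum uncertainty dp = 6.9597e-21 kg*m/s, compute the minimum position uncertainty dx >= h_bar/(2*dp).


dx = h_bar / (2 * dp)
= 1.055e-34 / (2 * 6.9597e-21)
= 1.055e-34 / 1.3919e-20
= 7.5793e-15 m

7.5793e-15


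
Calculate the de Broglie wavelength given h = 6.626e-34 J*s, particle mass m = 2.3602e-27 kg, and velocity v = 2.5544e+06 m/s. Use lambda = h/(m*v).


lambda = h / (m * v)
= 6.626e-34 / (2.3602e-27 * 2.5544e+06)
= 6.626e-34 / 6.0289e-21
= 1.0990e-13 m

1.0990e-13


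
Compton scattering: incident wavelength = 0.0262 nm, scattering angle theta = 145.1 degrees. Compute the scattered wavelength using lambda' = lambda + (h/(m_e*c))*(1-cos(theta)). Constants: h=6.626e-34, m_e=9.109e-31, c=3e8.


Compton wavelength: h/(m_e*c) = 2.4247e-12 m
d_lambda = 2.4247e-12 * (1 - cos(145.1 deg))
= 2.4247e-12 * 1.820152
= 4.4133e-12 m = 0.004413 nm
lambda' = 0.0262 + 0.004413
= 0.030613 nm

0.030613


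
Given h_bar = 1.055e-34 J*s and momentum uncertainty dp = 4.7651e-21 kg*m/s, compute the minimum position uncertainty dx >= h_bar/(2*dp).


dx = h_bar / (2 * dp)
= 1.055e-34 / (2 * 4.7651e-21)
= 1.055e-34 / 9.5302e-21
= 1.1070e-14 m

1.1070e-14


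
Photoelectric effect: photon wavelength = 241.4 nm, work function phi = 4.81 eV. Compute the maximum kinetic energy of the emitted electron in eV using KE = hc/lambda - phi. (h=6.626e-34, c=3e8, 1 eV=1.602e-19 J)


E_photon = hc / lambda
= (6.626e-34)(3e8) / (241.4e-9)
= 8.2345e-19 J
= 5.1401 eV
KE = E_photon - phi
= 5.1401 - 4.81
= 0.3301 eV

0.3301


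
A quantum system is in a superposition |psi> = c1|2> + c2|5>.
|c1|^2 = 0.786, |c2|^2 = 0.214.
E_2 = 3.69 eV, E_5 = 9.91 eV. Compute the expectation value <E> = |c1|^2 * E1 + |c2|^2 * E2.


<E> = |c1|^2 * E1 + |c2|^2 * E2
= 0.786 * 3.69 + 0.214 * 9.91
= 2.9003 + 2.1207
= 5.0211 eV

5.0211


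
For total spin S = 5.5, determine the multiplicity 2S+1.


Spin multiplicity = 2S + 1
= 2 * 5.5 + 1
= 11.0 + 1
= 12

12


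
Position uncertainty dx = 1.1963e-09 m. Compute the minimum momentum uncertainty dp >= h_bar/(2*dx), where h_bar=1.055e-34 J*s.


dp = h_bar / (2 * dx)
= 1.055e-34 / (2 * 1.1963e-09)
= 1.055e-34 / 2.3926e-09
= 4.4094e-26 kg*m/s

4.4094e-26


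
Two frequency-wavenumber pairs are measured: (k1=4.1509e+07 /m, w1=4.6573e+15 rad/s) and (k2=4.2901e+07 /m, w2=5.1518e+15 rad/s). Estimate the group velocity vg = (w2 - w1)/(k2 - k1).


vg = (w2 - w1) / (k2 - k1)
= (5.1518e+15 - 4.6573e+15) / (4.2901e+07 - 4.1509e+07)
= 4.9450e+14 / 1.3920e+06
= 3.5524e+08 m/s

3.5524e+08


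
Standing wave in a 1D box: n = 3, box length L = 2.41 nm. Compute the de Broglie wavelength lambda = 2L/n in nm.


lambda = 2L / n
= 2 * 2.41 / 3
= 4.82 / 3
= 1.6067 nm

1.6067


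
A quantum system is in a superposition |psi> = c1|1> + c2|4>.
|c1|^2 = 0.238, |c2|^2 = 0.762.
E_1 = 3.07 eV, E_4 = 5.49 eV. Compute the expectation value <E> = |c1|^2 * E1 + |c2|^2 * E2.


<E> = |c1|^2 * E1 + |c2|^2 * E2
= 0.238 * 3.07 + 0.762 * 5.49
= 0.7307 + 4.1834
= 4.914 eV

4.914


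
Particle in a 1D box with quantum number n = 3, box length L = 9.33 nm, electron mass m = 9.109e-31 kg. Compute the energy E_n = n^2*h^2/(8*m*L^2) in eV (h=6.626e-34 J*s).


E = n^2 * h^2 / (8 * m * L^2)
= 3^2 * (6.626e-34)^2 / (8 * 9.109e-31 * (9.33e-9)^2)
= 9 * 4.3904e-67 / (8 * 9.109e-31 * 8.7049e-17)
= 6.2290e-21 J
= 0.0389 eV

0.0389


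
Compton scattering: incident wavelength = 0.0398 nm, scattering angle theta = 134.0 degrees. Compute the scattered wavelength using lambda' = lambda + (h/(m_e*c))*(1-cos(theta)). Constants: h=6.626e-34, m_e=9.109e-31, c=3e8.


Compton wavelength: h/(m_e*c) = 2.4247e-12 m
d_lambda = 2.4247e-12 * (1 - cos(134.0 deg))
= 2.4247e-12 * 1.694658
= 4.1091e-12 m = 0.004109 nm
lambda' = 0.0398 + 0.004109
= 0.043909 nm

0.043909


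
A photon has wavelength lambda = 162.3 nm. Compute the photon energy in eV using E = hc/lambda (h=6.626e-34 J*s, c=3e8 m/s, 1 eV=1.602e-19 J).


E = hc / lambda
= (6.626e-34)(3e8) / (162.3e-9)
= 1.9878e-25 / 1.6230e-07
= 1.2248e-18 J
Converting to eV: 1.2248e-18 / 1.602e-19
= 7.6452 eV

7.6452


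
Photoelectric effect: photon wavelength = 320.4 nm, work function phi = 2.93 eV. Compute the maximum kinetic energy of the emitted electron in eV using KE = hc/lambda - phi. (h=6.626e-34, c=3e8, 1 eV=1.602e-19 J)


E_photon = hc / lambda
= (6.626e-34)(3e8) / (320.4e-9)
= 6.2041e-19 J
= 3.8727 eV
KE = E_photon - phi
= 3.8727 - 2.93
= 0.9427 eV

0.9427


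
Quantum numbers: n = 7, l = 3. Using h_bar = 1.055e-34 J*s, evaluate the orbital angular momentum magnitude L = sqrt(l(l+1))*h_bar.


L = sqrt(l*(l+1)) * h_bar
= sqrt(3 * 4) * 1.055e-34
= sqrt(12) * 1.055e-34
= 3.4641 * 1.055e-34
= 3.6546e-34 J*s

3.6546e-34


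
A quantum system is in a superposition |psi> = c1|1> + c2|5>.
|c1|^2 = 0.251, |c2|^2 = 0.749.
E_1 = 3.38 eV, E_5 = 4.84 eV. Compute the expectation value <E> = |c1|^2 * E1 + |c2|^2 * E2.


<E> = |c1|^2 * E1 + |c2|^2 * E2
= 0.251 * 3.38 + 0.749 * 4.84
= 0.8484 + 3.6252
= 4.4735 eV

4.4735


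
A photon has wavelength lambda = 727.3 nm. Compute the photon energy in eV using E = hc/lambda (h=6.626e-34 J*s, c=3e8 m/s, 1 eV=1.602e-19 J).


E = hc / lambda
= (6.626e-34)(3e8) / (727.3e-9)
= 1.9878e-25 / 7.2730e-07
= 2.7331e-19 J
Converting to eV: 2.7331e-19 / 1.602e-19
= 1.7061 eV

1.7061


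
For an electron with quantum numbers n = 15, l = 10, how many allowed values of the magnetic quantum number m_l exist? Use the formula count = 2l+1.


m_l ranges from -l to +l in integer steps
So m_l goes from -10 to +10
Count = 2l + 1 = 2*10 + 1
= 21

21


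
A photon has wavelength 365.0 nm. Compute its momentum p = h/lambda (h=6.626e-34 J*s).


p = h / lambda
= 6.626e-34 / (365.0e-9)
= 6.626e-34 / 3.6500e-07
= 1.8153e-27 kg*m/s

1.8153e-27


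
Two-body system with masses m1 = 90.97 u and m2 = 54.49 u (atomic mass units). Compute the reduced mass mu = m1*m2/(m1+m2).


mu = m1 * m2 / (m1 + m2)
= 90.97 * 54.49 / (90.97 + 54.49)
= 4956.9553 / 145.46
= 34.0778 u

34.0778


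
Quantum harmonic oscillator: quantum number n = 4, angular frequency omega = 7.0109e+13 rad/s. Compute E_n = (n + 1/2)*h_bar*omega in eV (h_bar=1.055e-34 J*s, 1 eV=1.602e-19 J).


E = (n + 1/2) * h_bar * omega
= (4 + 0.5) * 1.055e-34 * 7.0109e+13
= 4.5 * 7.3965e-21
= 3.3284e-20 J
= 0.2078 eV

0.2078


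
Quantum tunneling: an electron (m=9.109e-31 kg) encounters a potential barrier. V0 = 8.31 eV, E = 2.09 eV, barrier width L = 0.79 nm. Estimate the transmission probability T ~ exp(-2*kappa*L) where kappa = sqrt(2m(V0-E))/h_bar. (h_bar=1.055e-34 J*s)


V0 - E = 6.22 eV = 9.9644e-19 J
kappa = sqrt(2 * m * (V0-E)) / h_bar
= sqrt(2 * 9.109e-31 * 9.9644e-19) / 1.055e-34
= 1.2771e+10 /m
2*kappa*L = 2 * 1.2771e+10 * 0.79e-9
= 20.1782
T = exp(-20.1782) = 1.724802e-09

1.724802e-09
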